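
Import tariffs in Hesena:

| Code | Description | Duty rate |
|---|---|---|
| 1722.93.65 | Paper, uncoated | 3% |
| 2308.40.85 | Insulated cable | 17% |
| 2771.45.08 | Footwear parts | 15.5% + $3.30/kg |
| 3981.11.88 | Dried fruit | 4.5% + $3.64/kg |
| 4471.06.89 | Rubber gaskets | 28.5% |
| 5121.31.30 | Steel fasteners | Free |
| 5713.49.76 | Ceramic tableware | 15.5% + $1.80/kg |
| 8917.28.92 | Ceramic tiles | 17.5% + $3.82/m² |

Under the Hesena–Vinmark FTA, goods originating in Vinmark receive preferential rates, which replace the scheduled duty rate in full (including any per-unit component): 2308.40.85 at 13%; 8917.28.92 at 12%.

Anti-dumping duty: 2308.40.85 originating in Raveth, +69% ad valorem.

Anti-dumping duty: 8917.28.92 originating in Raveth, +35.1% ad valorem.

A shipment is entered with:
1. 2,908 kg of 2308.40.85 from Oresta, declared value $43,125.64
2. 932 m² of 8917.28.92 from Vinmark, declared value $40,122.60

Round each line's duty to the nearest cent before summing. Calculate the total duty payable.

Line 1 (2308.40.85, Oresta, 2,908 kg, $43,125.64):
Base rate for 2308.40.85 is 17%.
2308.40.85 has an FTA preferential rate, but origin Oresta is not Vinmark; base rate stands.
The additional-duty order on 2308.40.85 targets Raveth, not Oresta; it does not apply.
Duty = $43,125.64 × 17% = $7,331.36.
Line 2 (8917.28.92, Vinmark, 932 m², $40,122.60):
Base rate for 8917.28.92 is 17.5% + $3.82/m².
Origin Vinmark qualifies under the Hesena–Vinmark agreement and 8917.28.92 is covered: preferential rate 12% applies instead.
The additional-duty order on 8917.28.92 targets Raveth, not Vinmark; it does not apply.
Duty = $40,122.60 × 12% = $4,814.71.
Total = $7,331.36 + $4,814.71 = $12,146.07.

$12,146.07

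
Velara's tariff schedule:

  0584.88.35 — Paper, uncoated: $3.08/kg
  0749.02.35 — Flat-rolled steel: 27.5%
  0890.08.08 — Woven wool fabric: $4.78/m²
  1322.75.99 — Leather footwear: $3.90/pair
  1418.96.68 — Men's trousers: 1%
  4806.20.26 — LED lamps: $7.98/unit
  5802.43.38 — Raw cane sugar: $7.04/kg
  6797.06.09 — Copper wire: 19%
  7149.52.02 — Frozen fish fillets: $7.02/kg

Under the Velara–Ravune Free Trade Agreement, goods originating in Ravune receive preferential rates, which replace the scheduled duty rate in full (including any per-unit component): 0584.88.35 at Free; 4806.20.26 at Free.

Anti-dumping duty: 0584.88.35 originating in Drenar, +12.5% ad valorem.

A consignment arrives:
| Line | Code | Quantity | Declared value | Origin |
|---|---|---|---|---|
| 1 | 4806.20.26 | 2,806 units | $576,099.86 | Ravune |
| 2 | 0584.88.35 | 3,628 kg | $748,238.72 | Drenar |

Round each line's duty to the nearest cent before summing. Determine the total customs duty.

Line 1 (4806.20.26, Ravune, 2,806 units, $576,099.86):
Base rate for 4806.20.26 is $7.98/unit.
Origin Ravune qualifies under the Velara–Ravune agreement and 4806.20.26 is covered: preferential rate Free applies instead.
Duty = $576,099.86 × 0% = $0.00.
Line 2 (0584.88.35, Drenar, 3,628 kg, $748,238.72):
Base rate for 0584.88.35 is $3.08/kg.
0584.88.35 has an FTA preferential rate, but origin Drenar is not Ravune; base rate stands.
Additional duty on 0584.88.35 from Drenar: +12.5% ad valorem. Applied ad valorem rate = 12.5%.
Duty = $748,238.72 × 12.5% + 3,628 × $3.08 = $104,704.08.
Total = $0.00 + $104,704.08 = $104,704.08.

$104,704.08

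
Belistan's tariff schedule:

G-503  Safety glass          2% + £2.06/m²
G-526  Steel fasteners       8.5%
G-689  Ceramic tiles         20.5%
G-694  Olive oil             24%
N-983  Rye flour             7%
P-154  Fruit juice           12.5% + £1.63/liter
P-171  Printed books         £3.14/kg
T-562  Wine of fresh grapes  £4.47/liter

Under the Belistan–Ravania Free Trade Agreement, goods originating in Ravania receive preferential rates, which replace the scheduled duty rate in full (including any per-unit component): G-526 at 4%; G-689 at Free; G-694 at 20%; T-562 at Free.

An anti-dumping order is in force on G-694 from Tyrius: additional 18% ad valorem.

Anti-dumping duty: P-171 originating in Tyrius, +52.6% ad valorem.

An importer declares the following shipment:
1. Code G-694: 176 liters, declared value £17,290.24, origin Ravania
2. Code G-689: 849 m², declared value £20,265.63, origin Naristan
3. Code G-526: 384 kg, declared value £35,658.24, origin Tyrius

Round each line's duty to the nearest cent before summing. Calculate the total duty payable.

£10,643.45

Line 1 (G-694, Ravania, 176 liters, £17,290.24):
Base rate for G-694 is 24%.
Origin Ravania qualifies under the Belistan–Ravania agreement and G-694 is covered: preferential rate 20% applies instead.
The additional-duty order on G-694 targets Tyrius, not Ravania; it does not apply.
Duty = £17,290.24 × 20% = £3,458.05.
Line 2 (G-689, Naristan, 849 m², £20,265.63):
Base rate for G-689 is 20.5%.
G-689 has an FTA preferential rate, but origin Naristan is not Ravania; base rate stands.
Duty = £20,265.63 × 20.5% = £4,154.45.
Line 3 (G-526, Tyrius, 384 kg, £35,658.24):
Base rate for G-526 is 8.5%.
G-526 has an FTA preferential rate, but origin Tyrius is not Ravania; base rate stands.
Duty = £35,658.24 × 8.5% = £3,030.95.
Total = £3,458.05 + £4,154.45 + £3,030.95 = £10,643.45.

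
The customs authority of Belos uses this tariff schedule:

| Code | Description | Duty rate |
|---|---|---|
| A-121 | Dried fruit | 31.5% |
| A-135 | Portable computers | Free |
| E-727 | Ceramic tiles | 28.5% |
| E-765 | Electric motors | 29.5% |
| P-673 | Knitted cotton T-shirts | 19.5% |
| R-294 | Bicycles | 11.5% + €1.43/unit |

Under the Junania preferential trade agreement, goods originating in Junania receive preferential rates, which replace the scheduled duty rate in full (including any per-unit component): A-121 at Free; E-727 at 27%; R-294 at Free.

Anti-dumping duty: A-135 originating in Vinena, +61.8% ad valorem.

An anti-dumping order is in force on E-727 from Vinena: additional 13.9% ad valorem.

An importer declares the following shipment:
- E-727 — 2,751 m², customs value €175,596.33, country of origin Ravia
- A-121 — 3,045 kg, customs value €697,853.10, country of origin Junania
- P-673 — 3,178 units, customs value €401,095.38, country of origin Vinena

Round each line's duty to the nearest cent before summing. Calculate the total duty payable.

€128,258.55

Line 1 (E-727, Ravia, 2,751 m², €175,596.33):
Base rate for E-727 is 28.5%.
E-727 has an FTA preferential rate, but origin Ravia is not Junania; base rate stands.
The additional-duty order on E-727 targets Vinena, not Ravia; it does not apply.
Duty = €175,596.33 × 28.5% = €50,044.95.
Line 2 (A-121, Junania, 3,045 kg, €697,853.10):
Base rate for A-121 is 31.5%.
Origin Junania qualifies under the Belos–Junania agreement and A-121 is covered: preferential rate Free applies instead.
Duty = €697,853.10 × 0% = €0.00.
Line 3 (P-673, Vinena, 3,178 units, €401,095.38):
Base rate for P-673 is 19.5%.
Duty = €401,095.38 × 19.5% = €78,213.60.
Total = €50,044.95 + €0.00 + €78,213.60 = €128,258.55.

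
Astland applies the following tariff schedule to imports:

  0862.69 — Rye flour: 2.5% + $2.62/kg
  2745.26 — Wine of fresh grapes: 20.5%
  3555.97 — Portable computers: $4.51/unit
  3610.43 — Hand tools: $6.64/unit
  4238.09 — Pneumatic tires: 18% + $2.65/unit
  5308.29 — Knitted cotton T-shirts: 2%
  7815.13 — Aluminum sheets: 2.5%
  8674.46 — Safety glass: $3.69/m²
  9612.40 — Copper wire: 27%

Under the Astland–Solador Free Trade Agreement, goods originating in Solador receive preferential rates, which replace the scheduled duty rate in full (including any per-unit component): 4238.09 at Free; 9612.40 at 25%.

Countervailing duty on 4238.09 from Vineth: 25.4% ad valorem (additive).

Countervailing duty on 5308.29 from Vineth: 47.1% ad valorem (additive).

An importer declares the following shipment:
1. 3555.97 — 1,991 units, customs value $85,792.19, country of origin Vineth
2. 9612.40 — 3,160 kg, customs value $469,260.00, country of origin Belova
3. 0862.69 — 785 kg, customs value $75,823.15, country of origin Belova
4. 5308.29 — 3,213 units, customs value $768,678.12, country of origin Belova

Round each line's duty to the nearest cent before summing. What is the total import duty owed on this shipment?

$155,005.45

Line 1 (3555.97, Vineth, 1,991 units, $85,792.19):
Base rate for 3555.97 is $4.51/unit.
Duty = 1,991 × $4.51 = $8,979.41.
Line 2 (9612.40, Belova, 3,160 kg, $469,260.00):
Base rate for 9612.40 is 27%.
9612.40 has an FTA preferential rate, but origin Belova is not Solador; base rate stands.
Duty = $469,260.00 × 27% = $126,700.20.
Line 3 (0862.69, Belova, 785 kg, $75,823.15):
Base rate for 0862.69 is 2.5% + $2.62/kg.
Duty = $75,823.15 × 2.5% + 785 × $2.62 = $3,952.28.
Line 4 (5308.29, Belova, 3,213 units, $768,678.12):
Base rate for 5308.29 is 2%.
The additional-duty order on 5308.29 targets Vineth, not Belova; it does not apply.
Duty = $768,678.12 × 2% = $15,373.56.
Total = $8,979.41 + $126,700.20 + $3,952.28 + $15,373.56 = $155,005.45.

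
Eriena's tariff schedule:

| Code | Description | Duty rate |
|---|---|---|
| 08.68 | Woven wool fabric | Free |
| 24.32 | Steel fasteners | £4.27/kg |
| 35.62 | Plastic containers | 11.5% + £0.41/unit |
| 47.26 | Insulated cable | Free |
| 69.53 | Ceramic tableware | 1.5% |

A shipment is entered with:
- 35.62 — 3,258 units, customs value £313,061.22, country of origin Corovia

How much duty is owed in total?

Line 1 (35.62, Corovia, 3,258 units, £313,061.22):
Base rate for 35.62 is 11.5% + £0.41/unit.
Duty = £313,061.22 × 11.5% + 3,258 × £0.41 = £37,337.82.

£37,337.82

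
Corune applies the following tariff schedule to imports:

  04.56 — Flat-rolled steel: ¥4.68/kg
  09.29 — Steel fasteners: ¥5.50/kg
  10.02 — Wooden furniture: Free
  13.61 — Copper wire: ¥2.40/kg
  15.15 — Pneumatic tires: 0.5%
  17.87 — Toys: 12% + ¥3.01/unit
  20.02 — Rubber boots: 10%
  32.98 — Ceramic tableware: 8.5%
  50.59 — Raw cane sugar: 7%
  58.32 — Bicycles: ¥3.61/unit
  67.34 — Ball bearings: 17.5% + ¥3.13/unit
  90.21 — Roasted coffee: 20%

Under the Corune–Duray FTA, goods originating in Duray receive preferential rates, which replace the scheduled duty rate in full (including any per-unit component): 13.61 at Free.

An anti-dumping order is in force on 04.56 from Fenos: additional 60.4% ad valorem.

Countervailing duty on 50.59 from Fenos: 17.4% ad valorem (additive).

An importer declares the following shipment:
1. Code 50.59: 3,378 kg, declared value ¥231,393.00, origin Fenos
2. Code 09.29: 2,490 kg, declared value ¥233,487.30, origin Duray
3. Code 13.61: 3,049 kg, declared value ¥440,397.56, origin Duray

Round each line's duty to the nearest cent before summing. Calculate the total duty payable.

Line 1 (50.59, Fenos, 3,378 kg, ¥231,393.00):
Base rate for 50.59 is 7%.
Additional duty on 50.59 from Fenos: +17.4%. Applied ad valorem rate: 7% + 17.4% = 24.4%.
Duty = ¥231,393.00 × 24.4% = ¥56,459.89.
Line 2 (09.29, Duray, 2,490 kg, ¥233,487.30):
Base rate for 09.29 is ¥5.50/kg.
Origin Duray is the FTA partner but 09.29 is not on the preference list; base rate stands.
Duty = 2,490 × ¥5.50 = ¥13,695.00.
Line 3 (13.61, Duray, 3,049 kg, ¥440,397.56):
Base rate for 13.61 is ¥2.40/kg.
Origin Duray qualifies under the Corune–Duray agreement and 13.61 is covered: preferential rate Free applies instead.
Duty = ¥440,397.56 × 0% = ¥0.00.
Total = ¥56,459.89 + ¥13,695.00 + ¥0.00 = ¥70,154.89.

¥70,154.89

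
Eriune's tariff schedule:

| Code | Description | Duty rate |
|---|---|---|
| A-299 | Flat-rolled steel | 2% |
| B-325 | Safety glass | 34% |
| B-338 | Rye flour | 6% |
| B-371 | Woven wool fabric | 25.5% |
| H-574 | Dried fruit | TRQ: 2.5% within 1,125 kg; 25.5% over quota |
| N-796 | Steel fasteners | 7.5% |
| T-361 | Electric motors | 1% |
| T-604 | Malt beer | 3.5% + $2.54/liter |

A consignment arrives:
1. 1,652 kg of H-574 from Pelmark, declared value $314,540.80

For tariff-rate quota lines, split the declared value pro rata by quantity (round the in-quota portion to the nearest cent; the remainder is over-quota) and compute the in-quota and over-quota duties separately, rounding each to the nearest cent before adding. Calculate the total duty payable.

$30,941.90

Line 1 (H-574, Pelmark, 1,652 kg, $314,540.80):
Code H-574 is under a tariff-rate quota (threshold 1,125 kg). In-quota: 1,125 kg at 2.5%; over-quota: 527 kg at 25.5%.
Pro-rata value split: in-quota = $314,540.80 × 1,125/1,652 = $214,200.00; over-quota = $314,540.80 − $214,200.00 = $100,340.80.
In-quota duty = $214,200.00 × 2.5% = $5,355.00. Over-quota duty = $100,340.80 × 25.5% = $25,586.90.
Line duty = $5,355.00 + $25,586.90 = $30,941.90.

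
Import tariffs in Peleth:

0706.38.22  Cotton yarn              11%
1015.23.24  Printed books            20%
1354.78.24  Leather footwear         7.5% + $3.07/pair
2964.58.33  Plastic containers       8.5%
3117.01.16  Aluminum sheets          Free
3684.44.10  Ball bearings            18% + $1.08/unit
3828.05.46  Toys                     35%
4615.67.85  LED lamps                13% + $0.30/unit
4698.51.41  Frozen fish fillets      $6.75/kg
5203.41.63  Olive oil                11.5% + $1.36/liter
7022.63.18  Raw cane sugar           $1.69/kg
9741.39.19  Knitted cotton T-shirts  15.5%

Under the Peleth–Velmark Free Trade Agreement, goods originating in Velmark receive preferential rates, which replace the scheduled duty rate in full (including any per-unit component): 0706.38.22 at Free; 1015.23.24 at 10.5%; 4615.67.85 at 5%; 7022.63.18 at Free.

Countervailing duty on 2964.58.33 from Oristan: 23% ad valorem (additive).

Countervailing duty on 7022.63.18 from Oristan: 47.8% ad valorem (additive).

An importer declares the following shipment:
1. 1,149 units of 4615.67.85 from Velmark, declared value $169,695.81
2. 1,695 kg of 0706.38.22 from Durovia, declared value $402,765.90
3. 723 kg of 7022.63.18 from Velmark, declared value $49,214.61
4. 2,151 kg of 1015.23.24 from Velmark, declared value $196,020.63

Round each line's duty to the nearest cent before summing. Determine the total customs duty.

Line 1 (4615.67.85, Velmark, 1,149 units, $169,695.81):
Base rate for 4615.67.85 is 13% + $0.30/unit.
Origin Velmark qualifies under the Peleth–Velmark agreement and 4615.67.85 is covered: preferential rate 5% applies instead.
Duty = $169,695.81 × 5% = $8,484.79.
Line 2 (0706.38.22, Durovia, 1,695 kg, $402,765.90):
Base rate for 0706.38.22 is 11%.
0706.38.22 has an FTA preferential rate, but origin Durovia is not Velmark; base rate stands.
Duty = $402,765.90 × 11% = $44,304.25.
Line 3 (7022.63.18, Velmark, 723 kg, $49,214.61):
Base rate for 7022.63.18 is $1.69/kg.
Origin Velmark qualifies under the Peleth–Velmark agreement and 7022.63.18 is covered: preferential rate Free applies instead.
The additional-duty order on 7022.63.18 targets Oristan, not Velmark; it does not apply.
Duty = $49,214.61 × 0% = $0.00.
Line 4 (1015.23.24, Velmark, 2,151 kg, $196,020.63):
Base rate for 1015.23.24 is 20%.
Origin Velmark qualifies under the Peleth–Velmark agreement and 1015.23.24 is covered: preferential rate 10.5% applies instead.
Duty = $196,020.63 × 10.5% = $20,582.17.
Total = $8,484.79 + $44,304.25 + $0.00 + $20,582.17 = $73,371.21.

$73,371.21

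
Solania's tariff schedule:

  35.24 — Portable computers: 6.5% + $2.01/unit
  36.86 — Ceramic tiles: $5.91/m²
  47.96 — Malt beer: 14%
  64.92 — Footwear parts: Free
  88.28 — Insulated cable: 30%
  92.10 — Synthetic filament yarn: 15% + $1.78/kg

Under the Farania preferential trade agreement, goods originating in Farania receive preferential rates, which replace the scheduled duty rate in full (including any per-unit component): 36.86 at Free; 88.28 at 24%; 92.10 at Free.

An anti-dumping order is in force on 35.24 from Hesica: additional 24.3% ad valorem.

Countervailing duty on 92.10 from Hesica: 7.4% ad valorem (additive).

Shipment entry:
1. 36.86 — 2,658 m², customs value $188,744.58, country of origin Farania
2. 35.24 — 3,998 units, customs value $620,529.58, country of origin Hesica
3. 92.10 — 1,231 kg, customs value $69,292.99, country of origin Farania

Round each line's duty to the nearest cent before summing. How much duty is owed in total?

Line 1 (36.86, Farania, 2,658 m², $188,744.58):
Base rate for 36.86 is $5.91/m².
Origin Farania qualifies under the Solania–Farania agreement and 36.86 is covered: preferential rate Free applies instead.
Duty = $188,744.58 × 0% = $0.00.
Line 2 (35.24, Hesica, 3,998 units, $620,529.58):
Base rate for 35.24 is 6.5% + $2.01/unit.
Additional duty on 35.24 from Hesica: +24.3%. Applied ad valorem rate: 6.5% + 24.3% = 30.8%.
Duty = $620,529.58 × 30.8% + 3,998 × $2.01 = $199,159.09.
Line 3 (92.10, Farania, 1,231 kg, $69,292.99):
Base rate for 92.10 is 15% + $1.78/kg.
Origin Farania qualifies under the Solania–Farania agreement and 92.10 is covered: preferential rate Free applies instead.
The additional-duty order on 92.10 targets Hesica, not Farania; it does not apply.
Duty = $69,292.99 × 0% = $0.00.
Total = $0.00 + $199,159.09 + $0.00 = $199,159.09.

$199,159.09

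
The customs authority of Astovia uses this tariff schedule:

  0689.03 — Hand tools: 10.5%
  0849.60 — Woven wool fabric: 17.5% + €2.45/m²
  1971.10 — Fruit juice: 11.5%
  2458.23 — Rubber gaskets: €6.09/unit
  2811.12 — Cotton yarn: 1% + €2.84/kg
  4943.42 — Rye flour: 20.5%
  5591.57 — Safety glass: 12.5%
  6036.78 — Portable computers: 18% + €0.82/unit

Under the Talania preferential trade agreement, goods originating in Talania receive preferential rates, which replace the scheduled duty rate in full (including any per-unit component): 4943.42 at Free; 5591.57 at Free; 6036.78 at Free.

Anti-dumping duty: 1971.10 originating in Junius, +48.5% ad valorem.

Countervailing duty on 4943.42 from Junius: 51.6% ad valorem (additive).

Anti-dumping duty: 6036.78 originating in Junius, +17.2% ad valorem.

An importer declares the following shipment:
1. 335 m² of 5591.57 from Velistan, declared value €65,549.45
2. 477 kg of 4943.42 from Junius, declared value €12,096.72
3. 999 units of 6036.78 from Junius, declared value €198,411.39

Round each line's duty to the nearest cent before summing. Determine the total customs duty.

€87,575.41

Line 1 (5591.57, Velistan, 335 m², €65,549.45):
Base rate for 5591.57 is 12.5%.
5591.57 has an FTA preferential rate, but origin Velistan is not Talania; base rate stands.
Duty = €65,549.45 × 12.5% = €8,193.68.
Line 2 (4943.42, Junius, 477 kg, €12,096.72):
Base rate for 4943.42 is 20.5%.
4943.42 has an FTA preferential rate, but origin Junius is not Talania; base rate stands.
Additional duty on 4943.42 from Junius: +51.6%. Applied ad valorem rate: 20.5% + 51.6% = 72.1%.
Duty = €12,096.72 × 72.1% = €8,721.74.
Line 3 (6036.78, Junius, 999 units, €198,411.39):
Base rate for 6036.78 is 18% + €0.82/unit.
6036.78 has an FTA preferential rate, but origin Junius is not Talania; base rate stands.
Additional duty on 6036.78 from Junius: +17.2%. Applied ad valorem rate: 18% + 17.2% = 35.2%.
Duty = €198,411.39 × 35.2% + 999 × €0.82 = €70,659.99.
Total = €8,193.68 + €8,721.74 + €70,659.99 = €87,575.41.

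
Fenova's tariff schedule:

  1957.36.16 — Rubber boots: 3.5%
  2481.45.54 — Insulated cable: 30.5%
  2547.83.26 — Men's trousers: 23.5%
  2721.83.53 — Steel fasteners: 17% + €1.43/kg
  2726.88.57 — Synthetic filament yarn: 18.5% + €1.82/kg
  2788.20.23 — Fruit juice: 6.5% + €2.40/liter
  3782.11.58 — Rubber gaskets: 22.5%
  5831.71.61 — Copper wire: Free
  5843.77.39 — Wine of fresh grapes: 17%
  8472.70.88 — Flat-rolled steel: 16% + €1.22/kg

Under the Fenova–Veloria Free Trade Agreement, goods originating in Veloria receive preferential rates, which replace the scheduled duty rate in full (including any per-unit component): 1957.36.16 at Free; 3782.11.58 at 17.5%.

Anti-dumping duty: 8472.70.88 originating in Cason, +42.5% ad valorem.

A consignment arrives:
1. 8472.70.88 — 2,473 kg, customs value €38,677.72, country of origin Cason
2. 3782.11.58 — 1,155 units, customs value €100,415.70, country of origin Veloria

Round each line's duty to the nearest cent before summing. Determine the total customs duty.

€43,216.28

Line 1 (8472.70.88, Cason, 2,473 kg, €38,677.72):
Base rate for 8472.70.88 is 16% + €1.22/kg.
Additional duty on 8472.70.88 from Cason: +42.5%. Applied ad valorem rate: 16% + 42.5% = 58.5%.
Duty = €38,677.72 × 58.5% + 2,473 × €1.22 = €25,643.53.
Line 2 (3782.11.58, Veloria, 1,155 units, €100,415.70):
Base rate for 3782.11.58 is 22.5%.
Origin Veloria qualifies under the Fenova–Veloria agreement and 3782.11.58 is covered: preferential rate 17.5% applies instead.
Duty = €100,415.70 × 17.5% = €17,572.75.
Total = €25,643.53 + €17,572.75 = €43,216.28.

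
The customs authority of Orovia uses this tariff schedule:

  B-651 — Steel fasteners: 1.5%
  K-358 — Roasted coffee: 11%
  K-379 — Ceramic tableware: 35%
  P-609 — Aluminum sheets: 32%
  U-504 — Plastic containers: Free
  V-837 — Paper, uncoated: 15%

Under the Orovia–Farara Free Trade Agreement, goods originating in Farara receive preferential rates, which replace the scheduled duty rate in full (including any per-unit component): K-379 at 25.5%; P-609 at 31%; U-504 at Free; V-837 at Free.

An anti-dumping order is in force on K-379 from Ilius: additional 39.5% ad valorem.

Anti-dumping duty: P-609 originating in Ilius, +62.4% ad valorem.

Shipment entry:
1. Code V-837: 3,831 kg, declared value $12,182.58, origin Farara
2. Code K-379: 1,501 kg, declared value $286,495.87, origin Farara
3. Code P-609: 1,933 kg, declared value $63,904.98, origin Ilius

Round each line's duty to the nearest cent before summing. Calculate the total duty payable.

Line 1 (V-837, Farara, 3,831 kg, $12,182.58):
Base rate for V-837 is 15%.
Origin Farara qualifies under the Orovia–Farara agreement and V-837 is covered: preferential rate Free applies instead.
Duty = $12,182.58 × 0% = $0.00.
Line 2 (K-379, Farara, 1,501 kg, $286,495.87):
Base rate for K-379 is 35%.
Origin Farara qualifies under the Orovia–Farara agreement and K-379 is covered: preferential rate 25.5% applies instead.
The additional-duty order on K-379 targets Ilius, not Farara; it does not apply.
Duty = $286,495.87 × 25.5% = $73,056.45.
Line 3 (P-609, Ilius, 1,933 kg, $63,904.98):
Base rate for P-609 is 32%.
P-609 has an FTA preferential rate, but origin Ilius is not Farara; base rate stands.
Additional duty on P-609 from Ilius: +62.4%. Applied ad valorem rate: 32% + 62.4% = 94.4%.
Duty = $63,904.98 × 94.4% = $60,326.30.
Total = $0.00 + $73,056.45 + $60,326.30 = $133,382.75.

$133,382.75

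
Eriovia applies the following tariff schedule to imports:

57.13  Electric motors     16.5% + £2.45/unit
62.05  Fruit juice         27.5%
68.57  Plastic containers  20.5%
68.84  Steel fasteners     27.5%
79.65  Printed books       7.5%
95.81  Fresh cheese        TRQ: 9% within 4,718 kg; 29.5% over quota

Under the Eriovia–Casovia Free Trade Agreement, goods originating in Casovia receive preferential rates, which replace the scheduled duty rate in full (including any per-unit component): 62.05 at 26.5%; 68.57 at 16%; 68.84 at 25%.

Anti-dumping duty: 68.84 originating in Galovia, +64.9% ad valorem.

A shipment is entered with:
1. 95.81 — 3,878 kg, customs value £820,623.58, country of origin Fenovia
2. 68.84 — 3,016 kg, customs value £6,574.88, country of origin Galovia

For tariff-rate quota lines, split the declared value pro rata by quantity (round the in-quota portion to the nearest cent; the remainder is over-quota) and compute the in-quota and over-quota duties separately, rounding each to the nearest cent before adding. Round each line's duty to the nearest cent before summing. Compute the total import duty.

Line 1 (95.81, Fenovia, 3,878 kg, £820,623.58):
Code 95.81 is under a tariff-rate quota (threshold 4,718 kg). Quantity 3,878 kg is within the quota, so the in-quota rate 9% applies to the full value.
Duty = £820,623.58 × 9% = £73,856.12.
Line 2 (68.84, Galovia, 3,016 kg, £6,574.88):
Base rate for 68.84 is 27.5%.
68.84 has an FTA preferential rate, but origin Galovia is not Casovia; base rate stands.
Additional duty on 68.84 from Galovia: +64.9%. Applied ad valorem rate: 27.5% + 64.9% = 92.4%.
Duty = £6,574.88 × 92.4% = £6,075.19.
Total = £73,856.12 + £6,075.19 = £79,931.31.

£79,931.31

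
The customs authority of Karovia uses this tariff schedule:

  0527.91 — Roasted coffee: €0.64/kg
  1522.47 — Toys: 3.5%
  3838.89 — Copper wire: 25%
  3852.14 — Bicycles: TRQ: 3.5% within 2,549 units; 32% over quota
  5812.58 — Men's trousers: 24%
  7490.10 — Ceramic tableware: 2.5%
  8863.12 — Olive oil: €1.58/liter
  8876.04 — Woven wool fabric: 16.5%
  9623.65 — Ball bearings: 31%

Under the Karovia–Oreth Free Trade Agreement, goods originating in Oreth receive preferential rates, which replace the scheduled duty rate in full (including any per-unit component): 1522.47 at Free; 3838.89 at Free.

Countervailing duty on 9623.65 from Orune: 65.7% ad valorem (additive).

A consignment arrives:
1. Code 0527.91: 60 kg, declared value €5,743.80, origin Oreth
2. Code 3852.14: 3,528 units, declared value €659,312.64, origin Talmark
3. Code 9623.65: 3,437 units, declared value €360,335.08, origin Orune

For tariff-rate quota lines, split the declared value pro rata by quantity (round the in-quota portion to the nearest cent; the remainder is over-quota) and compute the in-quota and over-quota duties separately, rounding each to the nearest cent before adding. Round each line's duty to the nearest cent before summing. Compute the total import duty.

Line 1 (0527.91, Oreth, 60 kg, €5,743.80):
Base rate for 0527.91 is €0.64/kg.
Origin Oreth is the FTA partner but 0527.91 is not on the preference list; base rate stands.
Duty = 60 × €0.64 = €38.40.
Line 2 (3852.14, Talmark, 3,528 units, €659,312.64):
Code 3852.14 is under a tariff-rate quota (threshold 2,549 units). In-quota: 2,549 units at 3.5%; over-quota: 979 units at 32%.
Pro-rata value split: in-quota = €659,312.64 × 2,549/3,528 = €476,357.12; over-quota = €659,312.64 − €476,357.12 = €182,955.52.
In-quota duty = €476,357.12 × 3.5% = €16,672.50. Over-quota duty = €182,955.52 × 32% = €58,545.77.
Line duty = €16,672.50 + €58,545.77 = €75,218.27.
Line 3 (9623.65, Orune, 3,437 units, €360,335.08):
Base rate for 9623.65 is 31%.
Additional duty on 9623.65 from Orune: +65.7%. Applied ad valorem rate: 31% + 65.7% = 96.7%.
Duty = €360,335.08 × 96.7% = €348,444.02.
Total = €38.40 + €75,218.27 + €348,444.02 = €423,700.69.

€423,700.69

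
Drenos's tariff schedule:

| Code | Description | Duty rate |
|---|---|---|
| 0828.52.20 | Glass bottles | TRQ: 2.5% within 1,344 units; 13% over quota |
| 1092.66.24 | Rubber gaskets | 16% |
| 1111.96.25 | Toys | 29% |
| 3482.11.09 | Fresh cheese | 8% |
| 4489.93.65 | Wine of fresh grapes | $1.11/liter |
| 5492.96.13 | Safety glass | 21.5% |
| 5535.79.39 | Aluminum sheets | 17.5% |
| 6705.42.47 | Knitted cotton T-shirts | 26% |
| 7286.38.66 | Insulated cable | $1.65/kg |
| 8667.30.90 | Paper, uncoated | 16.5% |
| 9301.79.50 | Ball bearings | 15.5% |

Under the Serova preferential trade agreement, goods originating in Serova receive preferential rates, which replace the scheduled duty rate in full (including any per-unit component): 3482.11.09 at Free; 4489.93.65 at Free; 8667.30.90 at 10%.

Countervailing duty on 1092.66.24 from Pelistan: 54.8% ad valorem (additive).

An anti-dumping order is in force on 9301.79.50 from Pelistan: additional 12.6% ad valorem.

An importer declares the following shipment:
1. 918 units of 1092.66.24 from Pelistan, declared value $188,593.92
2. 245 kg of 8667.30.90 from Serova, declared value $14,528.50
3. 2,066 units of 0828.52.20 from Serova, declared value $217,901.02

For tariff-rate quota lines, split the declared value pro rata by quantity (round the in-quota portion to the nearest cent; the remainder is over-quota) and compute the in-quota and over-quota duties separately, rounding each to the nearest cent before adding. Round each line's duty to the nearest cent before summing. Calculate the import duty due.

Line 1 (1092.66.24, Pelistan, 918 units, $188,593.92):
Base rate for 1092.66.24 is 16%.
Additional duty on 1092.66.24 from Pelistan: +54.8%. Applied ad valorem rate: 16% + 54.8% = 70.8%.
Duty = $188,593.92 × 70.8% = $133,524.50.
Line 2 (8667.30.90, Serova, 245 kg, $14,528.50):
Base rate for 8667.30.90 is 16.5%.
Origin Serova qualifies under the Drenos–Serova agreement and 8667.30.90 is covered: preferential rate 10% applies instead.
Duty = $14,528.50 × 10% = $1,452.85.
Line 3 (0828.52.20, Serova, 2,066 units, $217,901.02):
Code 0828.52.20 is under a tariff-rate quota (threshold 1,344 units). In-quota: 1,344 units at 2.5%; over-quota: 722 units at 13%.
Pro-rata value split: in-quota = $217,901.02 × 1,344/2,066 = $141,751.68; over-quota = $217,901.02 − $141,751.68 = $76,149.34.
In-quota duty = $141,751.68 × 2.5% = $3,543.79. Over-quota duty = $76,149.34 × 13% = $9,899.41.
Line duty = $3,543.79 + $9,899.41 = $13,443.20.
Total = $133,524.50 + $1,452.85 + $13,443.20 = $148,420.55.

$148,420.55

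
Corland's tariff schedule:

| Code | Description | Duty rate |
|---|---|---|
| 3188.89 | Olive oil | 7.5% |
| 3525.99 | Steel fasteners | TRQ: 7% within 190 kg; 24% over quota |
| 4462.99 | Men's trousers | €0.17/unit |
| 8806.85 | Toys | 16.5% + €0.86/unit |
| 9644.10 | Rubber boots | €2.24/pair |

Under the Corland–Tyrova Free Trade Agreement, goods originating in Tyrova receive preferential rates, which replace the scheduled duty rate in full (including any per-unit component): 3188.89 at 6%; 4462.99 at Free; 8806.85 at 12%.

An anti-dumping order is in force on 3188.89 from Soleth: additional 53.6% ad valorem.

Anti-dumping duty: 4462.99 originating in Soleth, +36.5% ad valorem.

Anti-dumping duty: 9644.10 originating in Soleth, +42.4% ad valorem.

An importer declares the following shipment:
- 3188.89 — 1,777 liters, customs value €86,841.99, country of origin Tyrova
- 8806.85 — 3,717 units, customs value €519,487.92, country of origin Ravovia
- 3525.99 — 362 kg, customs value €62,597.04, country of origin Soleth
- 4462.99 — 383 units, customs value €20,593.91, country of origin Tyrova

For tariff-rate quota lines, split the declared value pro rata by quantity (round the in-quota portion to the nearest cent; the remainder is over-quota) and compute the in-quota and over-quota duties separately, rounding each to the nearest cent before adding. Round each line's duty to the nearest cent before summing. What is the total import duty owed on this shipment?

€103,560.63

Line 1 (3188.89, Tyrova, 1,777 liters, €86,841.99):
Base rate for 3188.89 is 7.5%.
Origin Tyrova qualifies under the Corland–Tyrova agreement and 3188.89 is covered: preferential rate 6% applies instead.
The additional-duty order on 3188.89 targets Soleth, not Tyrova; it does not apply.
Duty = €86,841.99 × 6% = €5,210.52.
Line 2 (8806.85, Ravovia, 3,717 units, €519,487.92):
Base rate for 8806.85 is 16.5% + €0.86/unit.
8806.85 has an FTA preferential rate, but origin Ravovia is not Tyrova; base rate stands.
Duty = €519,487.92 × 16.5% + 3,717 × €0.86 = €88,912.13.
Line 3 (3525.99, Soleth, 362 kg, €62,597.04):
Code 3525.99 is under a tariff-rate quota (threshold 190 kg). In-quota: 190 kg at 7%; over-quota: 172 kg at 24%.
Pro-rata value split: in-quota = €62,597.04 × 190/362 = €32,854.80; over-quota = €62,597.04 − €32,854.80 = €29,742.24.
In-quota duty = €32,854.80 × 7% = €2,299.84. Over-quota duty = €29,742.24 × 24% = €7,138.14.
Line duty = €2,299.84 + €7,138.14 = €9,437.98.
Line 4 (4462.99, Tyrova, 383 units, €20,593.91):
Base rate for 4462.99 is €0.17/unit.
Origin Tyrova qualifies under the Corland–Tyrova agreement and 4462.99 is covered: preferential rate Free applies instead.
The additional-duty order on 4462.99 targets Soleth, not Tyrova; it does not apply.
Duty = €20,593.91 × 0% = €0.00.
Total = €5,210.52 + €88,912.13 + €9,437.98 + €0.00 = €103,560.63.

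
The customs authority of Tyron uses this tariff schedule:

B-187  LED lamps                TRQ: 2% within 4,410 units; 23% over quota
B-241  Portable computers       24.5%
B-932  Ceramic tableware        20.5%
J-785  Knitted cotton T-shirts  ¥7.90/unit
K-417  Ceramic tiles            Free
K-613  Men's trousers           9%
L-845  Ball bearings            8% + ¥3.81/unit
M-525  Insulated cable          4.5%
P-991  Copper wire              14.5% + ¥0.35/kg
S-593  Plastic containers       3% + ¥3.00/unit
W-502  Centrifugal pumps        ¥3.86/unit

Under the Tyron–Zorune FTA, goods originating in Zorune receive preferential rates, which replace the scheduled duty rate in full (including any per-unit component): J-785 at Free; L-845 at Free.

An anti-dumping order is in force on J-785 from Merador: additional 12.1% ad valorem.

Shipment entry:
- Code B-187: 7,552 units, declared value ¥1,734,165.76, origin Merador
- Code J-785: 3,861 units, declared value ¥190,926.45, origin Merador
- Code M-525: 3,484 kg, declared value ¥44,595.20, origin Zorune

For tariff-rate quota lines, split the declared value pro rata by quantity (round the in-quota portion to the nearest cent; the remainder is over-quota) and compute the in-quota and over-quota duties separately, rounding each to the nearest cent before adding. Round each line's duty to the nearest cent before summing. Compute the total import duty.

¥241,808.57

Line 1 (B-187, Merador, 7,552 units, ¥1,734,165.76):
Code B-187 is under a tariff-rate quota (threshold 4,410 units). In-quota: 4,410 units at 2%; over-quota: 3,142 units at 23%.
Pro-rata value split: in-quota = ¥1,734,165.76 × 4,410/7,552 = ¥1,012,668.30; over-quota = ¥1,734,165.76 − ¥1,012,668.30 = ¥721,497.46.
In-quota duty = ¥1,012,668.30 × 2% = ¥20,253.37. Over-quota duty = ¥721,497.46 × 23% = ¥165,944.42.
Line duty = ¥20,253.37 + ¥165,944.42 = ¥186,197.79.
Line 2 (J-785, Merador, 3,861 units, ¥190,926.45):
Base rate for J-785 is ¥7.90/unit.
J-785 has an FTA preferential rate, but origin Merador is not Zorune; base rate stands.
Additional duty on J-785 from Merador: +12.1% ad valorem. Applied ad valorem rate = 12.1%.
Duty = ¥190,926.45 × 12.1% + 3,861 × ¥7.90 = ¥53,604.00.
Line 3 (M-525, Zorune, 3,484 kg, ¥44,595.20):
Base rate for M-525 is 4.5%.
Origin Zorune is the FTA partner but M-525 is not on the preference list; base rate stands.
Duty = ¥44,595.20 × 4.5% = ¥2,006.78.
Total = ¥186,197.79 + ¥53,604.00 + ¥2,006.78 = ¥241,808.57.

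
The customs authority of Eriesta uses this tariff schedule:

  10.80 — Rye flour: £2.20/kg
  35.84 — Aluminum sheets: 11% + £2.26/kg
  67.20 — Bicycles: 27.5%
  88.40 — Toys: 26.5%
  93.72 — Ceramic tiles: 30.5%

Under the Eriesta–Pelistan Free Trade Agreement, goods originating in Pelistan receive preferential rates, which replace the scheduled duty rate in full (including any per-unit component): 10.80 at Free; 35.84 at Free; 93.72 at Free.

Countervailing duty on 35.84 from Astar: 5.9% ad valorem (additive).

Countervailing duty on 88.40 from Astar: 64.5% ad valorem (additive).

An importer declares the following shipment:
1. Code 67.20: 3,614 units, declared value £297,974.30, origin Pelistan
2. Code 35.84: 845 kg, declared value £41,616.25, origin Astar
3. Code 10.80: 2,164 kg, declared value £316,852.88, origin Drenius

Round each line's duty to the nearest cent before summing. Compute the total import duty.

£95,646.58

Line 1 (67.20, Pelistan, 3,614 units, £297,974.30):
Base rate for 67.20 is 27.5%.
Origin Pelistan is the FTA partner but 67.20 is not on the preference list; base rate stands.
Duty = £297,974.30 × 27.5% = £81,942.93.
Line 2 (35.84, Astar, 845 kg, £41,616.25):
Base rate for 35.84 is 11% + £2.26/kg.
35.84 has an FTA preferential rate, but origin Astar is not Pelistan; base rate stands.
Additional duty on 35.84 from Astar: +5.9%. Applied ad valorem rate: 11% + 5.9% = 16.9%.
Duty = £41,616.25 × 16.9% + 845 × £2.26 = £8,942.85.
Line 3 (10.80, Drenius, 2,164 kg, £316,852.88):
Base rate for 10.80 is £2.20/kg.
10.80 has an FTA preferential rate, but origin Drenius is not Pelistan; base rate stands.
Duty = 2,164 × £2.20 = £4,760.80.
Total = £81,942.93 + £8,942.85 + £4,760.80 = £95,646.58.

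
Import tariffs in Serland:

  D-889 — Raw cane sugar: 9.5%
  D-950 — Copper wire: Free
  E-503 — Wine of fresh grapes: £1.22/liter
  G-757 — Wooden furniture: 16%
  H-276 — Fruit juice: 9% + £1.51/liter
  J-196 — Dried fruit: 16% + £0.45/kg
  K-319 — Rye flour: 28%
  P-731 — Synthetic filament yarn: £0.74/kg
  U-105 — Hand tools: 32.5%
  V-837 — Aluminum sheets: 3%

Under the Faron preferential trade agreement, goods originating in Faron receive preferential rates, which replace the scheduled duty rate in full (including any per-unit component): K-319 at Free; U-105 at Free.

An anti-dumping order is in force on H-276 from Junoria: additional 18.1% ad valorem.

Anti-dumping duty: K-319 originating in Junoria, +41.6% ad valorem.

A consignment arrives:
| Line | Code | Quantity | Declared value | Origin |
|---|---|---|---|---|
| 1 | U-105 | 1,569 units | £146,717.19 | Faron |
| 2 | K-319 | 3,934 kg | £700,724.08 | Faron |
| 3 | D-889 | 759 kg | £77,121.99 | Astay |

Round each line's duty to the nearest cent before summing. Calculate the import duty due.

Line 1 (U-105, Faron, 1,569 units, £146,717.19):
Base rate for U-105 is 32.5%.
Origin Faron qualifies under the Serland–Faron agreement and U-105 is covered: preferential rate Free applies instead.
Duty = £146,717.19 × 0% = £0.00.
Line 2 (K-319, Faron, 3,934 kg, £700,724.08):
Base rate for K-319 is 28%.
Origin Faron qualifies under the Serland–Faron agreement and K-319 is covered: preferential rate Free applies instead.
The additional-duty order on K-319 targets Junoria, not Faron; it does not apply.
Duty = £700,724.08 × 0% = £0.00.
Line 3 (D-889, Astay, 759 kg, £77,121.99):
Base rate for D-889 is 9.5%.
Duty = £77,121.99 × 9.5% = £7,326.59.
Total = £0.00 + £0.00 + £7,326.59 = £7,326.59.

£7,326.59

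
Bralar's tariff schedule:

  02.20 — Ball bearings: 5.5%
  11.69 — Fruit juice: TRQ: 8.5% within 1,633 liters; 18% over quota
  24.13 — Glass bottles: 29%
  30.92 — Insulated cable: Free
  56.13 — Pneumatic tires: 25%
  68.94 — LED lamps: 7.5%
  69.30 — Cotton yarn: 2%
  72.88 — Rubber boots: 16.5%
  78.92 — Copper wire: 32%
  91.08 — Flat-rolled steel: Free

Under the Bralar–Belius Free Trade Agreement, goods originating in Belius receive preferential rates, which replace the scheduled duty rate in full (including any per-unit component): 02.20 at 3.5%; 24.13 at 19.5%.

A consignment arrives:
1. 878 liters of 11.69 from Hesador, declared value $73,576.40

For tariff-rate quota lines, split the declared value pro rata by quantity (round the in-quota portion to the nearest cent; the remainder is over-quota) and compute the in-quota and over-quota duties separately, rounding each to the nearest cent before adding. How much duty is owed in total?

$6,253.99

Line 1 (11.69, Hesador, 878 liters, $73,576.40):
Code 11.69 is under a tariff-rate quota (threshold 1,633 liters). Quantity 878 liters is within the quota, so the in-quota rate 8.5% applies to the full value.
Duty = $73,576.40 × 8.5% = $6,253.99.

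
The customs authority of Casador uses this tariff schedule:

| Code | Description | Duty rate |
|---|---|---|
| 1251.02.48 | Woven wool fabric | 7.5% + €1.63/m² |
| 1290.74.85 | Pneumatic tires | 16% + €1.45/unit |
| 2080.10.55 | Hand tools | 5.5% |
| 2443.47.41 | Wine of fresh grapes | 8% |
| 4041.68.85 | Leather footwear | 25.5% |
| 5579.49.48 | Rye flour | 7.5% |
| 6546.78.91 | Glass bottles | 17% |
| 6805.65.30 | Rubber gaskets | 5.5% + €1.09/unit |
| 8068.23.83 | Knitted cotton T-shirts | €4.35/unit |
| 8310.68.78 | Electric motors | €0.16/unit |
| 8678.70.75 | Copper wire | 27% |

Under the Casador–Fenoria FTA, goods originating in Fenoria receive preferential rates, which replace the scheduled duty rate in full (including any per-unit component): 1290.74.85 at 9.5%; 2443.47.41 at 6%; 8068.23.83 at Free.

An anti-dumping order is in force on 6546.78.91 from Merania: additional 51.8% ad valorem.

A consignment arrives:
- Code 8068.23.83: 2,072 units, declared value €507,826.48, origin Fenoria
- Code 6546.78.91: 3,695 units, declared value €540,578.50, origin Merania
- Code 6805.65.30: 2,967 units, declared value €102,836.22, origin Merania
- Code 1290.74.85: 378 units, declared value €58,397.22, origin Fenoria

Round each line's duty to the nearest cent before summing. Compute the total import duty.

€386,355.77

Line 1 (8068.23.83, Fenoria, 2,072 units, €507,826.48):
Base rate for 8068.23.83 is €4.35/unit.
Origin Fenoria qualifies under the Casador–Fenoria agreement and 8068.23.83 is covered: preferential rate Free applies instead.
Duty = €507,826.48 × 0% = €0.00.
Line 2 (6546.78.91, Merania, 3,695 units, €540,578.50):
Base rate for 6546.78.91 is 17%.
Additional duty on 6546.78.91 from Merania: +51.8%. Applied ad valorem rate: 17% + 51.8% = 68.8%.
Duty = €540,578.50 × 68.8% = €371,918.01.
Line 3 (6805.65.30, Merania, 2,967 units, €102,836.22):
Base rate for 6805.65.30 is 5.5% + €1.09/unit.
Duty = €102,836.22 × 5.5% + 2,967 × €1.09 = €8,890.02.
Line 4 (1290.74.85, Fenoria, 378 units, €58,397.22):
Base rate for 1290.74.85 is 16% + €1.45/unit.
Origin Fenoria qualifies under the Casador–Fenoria agreement and 1290.74.85 is covered: preferential rate 9.5% applies instead.
Duty = €58,397.22 × 9.5% = €5,547.74.
Total = €0.00 + €371,918.01 + €8,890.02 + €5,547.74 = €386,355.77.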